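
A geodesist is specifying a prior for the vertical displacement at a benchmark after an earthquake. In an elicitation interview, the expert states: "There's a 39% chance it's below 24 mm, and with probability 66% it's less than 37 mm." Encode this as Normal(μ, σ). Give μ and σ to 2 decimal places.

For Normal(μ,σ), the p-quantile is μ + z_p·σ. Here z_{0.39} = -0.2793, z_{0.66} = 0.4125.
So 24 = μ − 0.2793σ and 37 = μ + 0.4125σ.
Subtracting: σ = (37 − 24)/(0.4125 − (-0.2793)) = 18.79.
Then μ = 24 − (-0.2793)·18.79 = 29.25.

μ = 29.25, σ = 18.79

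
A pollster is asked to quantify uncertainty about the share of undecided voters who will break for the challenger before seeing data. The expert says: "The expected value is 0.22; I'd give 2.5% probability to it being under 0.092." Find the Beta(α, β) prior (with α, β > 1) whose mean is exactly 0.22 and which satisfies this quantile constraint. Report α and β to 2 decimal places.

α ≈ 6.39, β ≈ 22.67

With mean 0.22 fixed, write α = 0.22s, β = 0.78s where s = α+β.
Need P(θ < 0.092) = 0.025 under Beta(0.22s, 0.78s). Normal approximation: (q−m)/√(m(1−m)/s) ≈ z_{0.025} = -1.96, so s ≈ 0.22·0.78·(-1.96)²/(0.092−0.22)² = 40.2.
At s = 40.2: P(θ<0.092) ≈ 0.010. Adjusting to match 0.025 gives s ≈ 29.07.
So α = 0.22·29.07 ≈ 6.39, β = 0.78·29.07 ≈ 22.67.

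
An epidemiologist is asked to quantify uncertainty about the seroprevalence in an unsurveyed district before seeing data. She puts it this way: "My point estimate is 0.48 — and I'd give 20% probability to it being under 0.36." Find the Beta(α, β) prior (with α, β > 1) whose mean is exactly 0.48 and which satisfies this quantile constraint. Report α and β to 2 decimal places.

α ≈ 5.98, β ≈ 6.48

With mean 0.48 fixed, write α = 0.48s, β = 0.52s where s = α+β.
Need P(θ < 0.36) = 0.2 under Beta(0.48s, 0.52s). Normal approximation: (q−m)/√(m(1−m)/s) ≈ z_{0.2} = -0.842, so s ≈ 0.48·0.52·(-0.842)²/(0.36−0.48)² = 12.3.
At s = 12.3: P(θ<0.36) ≈ 0.202. Adjusting to match 0.2 gives s ≈ 12.46.
So α = 0.48·12.46 ≈ 5.98, β = 0.52·12.46 ≈ 6.48.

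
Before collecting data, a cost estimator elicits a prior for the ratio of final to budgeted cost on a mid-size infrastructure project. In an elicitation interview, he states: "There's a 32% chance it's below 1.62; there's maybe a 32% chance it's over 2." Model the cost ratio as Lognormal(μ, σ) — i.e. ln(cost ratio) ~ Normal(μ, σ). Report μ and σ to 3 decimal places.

If T ~ Lognormal(μ,σ) then ln T ~ Normal(μ,σ), so the p-quantile of ln T is μ + z_p·σ.
ln(1.62) = 0.4824 and ln(2) = 0.6931; z_{0.32} = -0.4677, z_{0.68} = 0.4677.
σ = (0.6931 − 0.4824)/(0.4677 − (-0.4677)) = 0.225.
μ = 0.4824 − (-0.4677)·0.225 = 0.588.

μ ≈ 0.588, σ ≈ 0.225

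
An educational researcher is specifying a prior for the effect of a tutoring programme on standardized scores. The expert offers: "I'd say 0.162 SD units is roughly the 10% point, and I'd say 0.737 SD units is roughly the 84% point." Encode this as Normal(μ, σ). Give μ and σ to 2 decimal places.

μ = 0.49, σ = 0.25

The p-quantile of Normal(μ,σ) is μ + z_p·σ, with z_{0.1} = -1.282 and z_{0.84} = 0.9945.
Eliminate σ: μ = (z₂·x₁ − z₁·x₂)/(z₂ − z₁) = (0.9945·0.162 − (-1.282)·0.737)/2.276 = 0.49.
Then σ = (x₂ − x₁)/(z₂ − z₁) = (0.737 − 0.162)/2.276 = 0.25.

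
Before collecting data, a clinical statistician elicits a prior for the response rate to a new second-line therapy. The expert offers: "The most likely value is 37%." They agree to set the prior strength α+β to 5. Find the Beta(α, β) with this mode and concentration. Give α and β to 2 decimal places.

α = 2.11, β = 2.89

For α,β > 1 the Beta mode is (α−1)/(α+β−2). With α+β = 5, the mode is (α−1)/3.
Set (α−1)/3 = 0.37 → α = 1 + 0.37·3 = 2.11.
β = 5 − α = 2.89.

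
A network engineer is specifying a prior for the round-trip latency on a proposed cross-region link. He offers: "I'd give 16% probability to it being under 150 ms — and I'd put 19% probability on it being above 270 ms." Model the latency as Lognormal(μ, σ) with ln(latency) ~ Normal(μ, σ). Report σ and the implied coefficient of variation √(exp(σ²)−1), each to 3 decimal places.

If T ~ Lognormal(μ,σ) then ln T ~ Normal(μ,σ), so the p-quantile of ln T is μ + z_p·σ.
ln(150) = 5.011 and ln(270) = 5.598; z_{0.16} = -0.9945, z_{0.81} = 0.8779.
σ = (5.598 − 5.011)/(0.8779 − (-0.9945)) = 0.314.
μ = 5.011 − (-0.9945)·0.314 = 5.323.
CV = √(exp(σ²)−1) = √(exp(0.0986)−1) = 0.322.

σ ≈ 0.314, CV ≈ 0.322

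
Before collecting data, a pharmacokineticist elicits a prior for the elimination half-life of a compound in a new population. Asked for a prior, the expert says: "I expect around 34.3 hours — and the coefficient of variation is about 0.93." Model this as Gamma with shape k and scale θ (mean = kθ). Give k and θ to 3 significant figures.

For Gamma(k, scale θ): mean = kθ, variance = kθ², so CV = 1/√k.
CV = 0.93, hence k = 1/CV² = 1.16.
Then θ = mean/k = 34.3/1.16 = 29.7.

k ≈ 1.16, θ ≈ 29.7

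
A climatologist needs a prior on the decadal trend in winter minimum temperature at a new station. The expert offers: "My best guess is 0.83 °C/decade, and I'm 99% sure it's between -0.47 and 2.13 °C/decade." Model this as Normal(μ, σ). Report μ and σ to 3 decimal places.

A symmetric 99% interval runs μ ± z·σ with z = 2.576.
Half-width = 1.3, so σ = 1.3/2.576 = 0.505.
μ is the stated best guess, 0.830.

μ = 0.830, σ = 0.505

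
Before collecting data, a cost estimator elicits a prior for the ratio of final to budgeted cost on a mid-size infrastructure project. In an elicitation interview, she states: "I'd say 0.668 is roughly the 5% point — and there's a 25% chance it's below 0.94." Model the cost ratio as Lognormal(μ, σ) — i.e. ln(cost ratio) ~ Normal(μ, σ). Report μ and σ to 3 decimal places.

μ ≈ 0.176, σ ≈ 0.352

If T ~ Lognormal(μ,σ) then ln T ~ Normal(μ,σ), so the p-quantile of ln T is μ + z_p·σ.
ln(0.668) = -0.4035 and ln(0.94) = -0.06188; z_{0.05} = -1.645, z_{0.25} = -0.6745.
σ = (-0.06188 − -0.4035)/(-0.6745 − (-1.645)) = 0.352.
μ = -0.4035 − (-1.645)·0.352 = 0.176.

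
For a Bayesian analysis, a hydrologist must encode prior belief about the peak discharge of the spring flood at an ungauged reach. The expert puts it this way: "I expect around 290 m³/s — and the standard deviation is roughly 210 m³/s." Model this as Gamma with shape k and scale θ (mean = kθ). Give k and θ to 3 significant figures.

For Gamma(k, scale θ): mean = kθ, variance = kθ², so CV = 1/√k.
CV = SD/mean = 210/290 = 0.7241, hence k = 1/CV² = 1.91.
Then θ = mean/k = 290/1.91 = 152.

k ≈ 1.91, θ ≈ 152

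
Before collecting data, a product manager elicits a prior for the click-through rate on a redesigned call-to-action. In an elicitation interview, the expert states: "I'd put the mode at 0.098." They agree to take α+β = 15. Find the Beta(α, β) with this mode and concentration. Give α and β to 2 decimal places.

α = 2.27, β = 12.73

For α,β > 1 the Beta mode is (α−1)/(α+β−2). With α+β = 15, the mode is (α−1)/13.
Set (α−1)/13 = 0.098 → α = 1 + 0.098·13 = 2.27.
β = 15 − α = 12.73.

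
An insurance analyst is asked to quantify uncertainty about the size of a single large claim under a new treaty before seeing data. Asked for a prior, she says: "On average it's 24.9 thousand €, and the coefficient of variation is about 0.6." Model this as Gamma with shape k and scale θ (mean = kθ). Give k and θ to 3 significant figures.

For Gamma(k, scale θ): mean = kθ, variance = kθ², so CV = 1/√k.
CV = 0.6, hence k = 1/CV² = 2.78.
Then θ = mean/k = 24.9/2.78 = 8.96.

k ≈ 2.78, θ ≈ 8.96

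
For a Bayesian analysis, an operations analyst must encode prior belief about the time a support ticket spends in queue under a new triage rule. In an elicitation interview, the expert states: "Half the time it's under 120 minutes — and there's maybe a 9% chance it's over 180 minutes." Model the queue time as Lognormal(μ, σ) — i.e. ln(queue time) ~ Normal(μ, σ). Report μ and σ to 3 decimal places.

If T ~ Lognormal(μ,σ) then ln T ~ Normal(μ,σ), so the p-quantile of ln T is μ + z_p·σ.
ln(120) = 4.787 and ln(180) = 5.193; z_{0.5} = 0, z_{0.91} = 1.341.
σ = (5.193 − 4.787)/(1.341 − (0)) = 0.302.
μ = 4.787 − (0)·0.302 = 4.787.

μ ≈ 4.787, σ ≈ 0.302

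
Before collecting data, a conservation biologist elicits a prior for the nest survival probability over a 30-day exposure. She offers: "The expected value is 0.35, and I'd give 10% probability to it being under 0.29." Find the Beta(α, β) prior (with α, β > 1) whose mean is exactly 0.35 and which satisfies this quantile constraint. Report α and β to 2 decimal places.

α ≈ 35.40, β ≈ 65.75

With mean 0.35 fixed, write α = 0.35s, β = 0.65s where s = α+β.
Need P(θ < 0.29) = 0.1 under Beta(0.35s, 0.65s). Normal approximation: (q−m)/√(m(1−m)/s) ≈ z_{0.1} = -1.28, so s ≈ 0.35·0.65·(-1.28)²/(0.29−0.35)² = 103.8.
At s = 103.8: P(θ<0.29) ≈ 0.097. Adjusting to match 0.1 gives s ≈ 101.15.
So α = 0.35·101.15 ≈ 35.40, β = 0.65·101.15 ≈ 65.75.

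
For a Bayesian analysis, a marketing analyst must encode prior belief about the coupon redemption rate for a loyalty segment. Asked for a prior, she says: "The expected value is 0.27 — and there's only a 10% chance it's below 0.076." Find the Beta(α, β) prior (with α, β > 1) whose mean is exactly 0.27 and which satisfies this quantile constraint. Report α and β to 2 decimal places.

With mean 0.27 fixed, write α = 0.27s, β = 0.73s where s = α+β.
Need P(θ < 0.076) = 0.1 under Beta(0.27s, 0.73s). Normal approximation: (q−m)/√(m(1−m)/s) ≈ z_{0.1} = -1.28, so s ≈ 0.27·0.73·(-1.28)²/(0.076−0.27)² = 8.6.
At s = 8.6: P(θ<0.076) ≈ 0.061. Adjusting to match 0.1 gives s ≈ 6.40.
So α = 0.27·6.40 ≈ 1.73, β = 0.73·6.40 ≈ 4.67.

α ≈ 1.73, β ≈ 4.67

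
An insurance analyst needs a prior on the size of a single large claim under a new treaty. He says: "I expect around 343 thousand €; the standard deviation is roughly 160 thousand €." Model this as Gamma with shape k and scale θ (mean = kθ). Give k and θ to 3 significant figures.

k ≈ 4.6, θ ≈ 74.6

For Gamma(k, scale θ): mean = kθ, variance = kθ², so CV = 1/√k.
CV = SD/mean = 160/343 = 0.4665, hence k = 1/CV² = 4.6.
Then θ = mean/k = 343/4.6 = 74.6.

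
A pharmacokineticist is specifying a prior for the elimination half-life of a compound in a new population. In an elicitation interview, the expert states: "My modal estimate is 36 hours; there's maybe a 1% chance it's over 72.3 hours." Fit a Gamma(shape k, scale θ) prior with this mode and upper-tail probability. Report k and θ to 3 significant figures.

Gamma(k,θ) with k>1 has mode (k−1)θ, so θ = 36/(k−1).
Need P(X < 72.3) = 0.99 with θ tied to k this way. Start at k = 2, θ = 36: P(X<72.3) ≈ 0.596.
Too low — raise k to concentrate. Iterating converges to k ≈ 11.1.
Then θ = 36/(11.1−1) ≈ 3.57.

k ≈ 11.1, θ ≈ 3.57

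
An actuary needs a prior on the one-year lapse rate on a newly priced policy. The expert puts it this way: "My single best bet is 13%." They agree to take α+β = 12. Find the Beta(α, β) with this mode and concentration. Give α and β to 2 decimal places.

For α,β > 1 the Beta mode is (α−1)/(α+β−2). With α+β = 12, the mode is (α−1)/10.
Set (α−1)/10 = 0.13 → α = 1 + 0.13·10 = 2.30.
β = 12 − α = 9.70.

α = 2.30, β = 9.70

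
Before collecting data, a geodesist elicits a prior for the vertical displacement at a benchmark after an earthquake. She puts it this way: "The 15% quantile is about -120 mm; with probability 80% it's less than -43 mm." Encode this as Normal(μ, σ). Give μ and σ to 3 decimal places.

For Normal(μ,σ), the p-quantile is μ + z_p·σ. Here z_{0.15} = -1.036, z_{0.8} = 0.8416.
So -120 = μ − 1.036σ and -43 = μ + 0.8416σ.
Subtracting: σ = (-43 − -120)/(0.8416 − (-1.036)) = 41.000.
Then μ = -120 − (-1.036)·41.000 = -77.506.

μ = -77.506, σ = 41.000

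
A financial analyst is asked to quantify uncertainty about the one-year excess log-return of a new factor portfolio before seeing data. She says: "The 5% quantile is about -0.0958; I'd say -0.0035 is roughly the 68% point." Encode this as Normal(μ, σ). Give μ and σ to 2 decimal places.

The p-quantile of Normal(μ,σ) is μ + z_p·σ, with z_{0.05} = -1.645 and z_{0.68} = 0.4677.
Eliminate σ: μ = (z₂·x₁ − z₁·x₂)/(z₂ − z₁) = (0.4677·-0.0958 − (-1.645)·-0.0035)/2.113 = -0.02.
Then σ = (x₂ − x₁)/(z₂ − z₁) = (-0.0035 − -0.0958)/2.113 = 0.04.

μ = -0.02, σ = 0.04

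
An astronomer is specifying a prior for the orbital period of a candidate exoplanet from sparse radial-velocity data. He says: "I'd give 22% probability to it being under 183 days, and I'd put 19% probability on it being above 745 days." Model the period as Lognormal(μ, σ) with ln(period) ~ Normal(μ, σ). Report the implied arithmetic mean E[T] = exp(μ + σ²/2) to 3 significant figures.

E[T] ≈ 507 days

If T ~ Lognormal(μ,σ) then ln T ~ Normal(μ,σ), so the p-quantile of ln T is μ + z_p·σ.
ln(183) = 5.209 and ln(745) = 6.613; z_{0.22} = -0.7722, z_{0.81} = 0.8779.
σ = (6.613 − 5.209)/(0.8779 − (-0.7722)) = 0.851.
μ = 5.209 − (-0.7722)·0.851 = 5.866.
E[T] = exp(μ + σ²/2) = exp(5.866 + 0.3619) = 507 days.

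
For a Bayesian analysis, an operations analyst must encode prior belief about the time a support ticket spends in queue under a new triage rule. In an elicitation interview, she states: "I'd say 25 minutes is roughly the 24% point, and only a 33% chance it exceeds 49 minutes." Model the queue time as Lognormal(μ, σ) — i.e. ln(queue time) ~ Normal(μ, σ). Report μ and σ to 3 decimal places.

If T ~ Lognormal(μ,σ) then ln T ~ Normal(μ,σ), so the p-quantile of ln T is μ + z_p·σ.
ln(25) = 3.219 and ln(49) = 3.892; z_{0.24} = -0.7063, z_{0.67} = 0.4399.
σ = (3.892 − 3.219)/(0.4399 − (-0.7063)) = 0.587.
μ = 3.219 − (-0.7063)·0.587 = 3.634.

μ ≈ 3.634, σ ≈ 0.587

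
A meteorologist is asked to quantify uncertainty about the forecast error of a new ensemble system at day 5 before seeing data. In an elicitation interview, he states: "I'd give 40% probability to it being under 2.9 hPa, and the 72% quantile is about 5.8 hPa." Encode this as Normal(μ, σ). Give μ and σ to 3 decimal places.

The p-quantile of Normal(μ,σ) is μ + z_p·σ, with z_{0.4} = -0.2533 and z_{0.72} = 0.5828.
Eliminate σ: μ = (z₂·x₁ − z₁·x₂)/(z₂ − z₁) = (0.5828·2.9 − (-0.2533)·5.8)/0.8362 = 3.779.
Then σ = (x₂ − x₁)/(z₂ − z₁) = (5.8 − 2.9)/0.8362 = 3.468.

μ = 3.779, σ = 3.468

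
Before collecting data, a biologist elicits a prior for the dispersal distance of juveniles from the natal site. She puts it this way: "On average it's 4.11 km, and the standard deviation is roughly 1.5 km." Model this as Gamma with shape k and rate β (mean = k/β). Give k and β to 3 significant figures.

k ≈ 7.51, β ≈ 1.83

For Gamma(k, rate β): mean = k/β, variance = k/β², so CV = 1/√k.
CV = SD/mean = 1.5/4.11 = 0.365, hence k = 1/CV² = 7.51.
Then β = k/mean = 7.51/4.11 = 1.83.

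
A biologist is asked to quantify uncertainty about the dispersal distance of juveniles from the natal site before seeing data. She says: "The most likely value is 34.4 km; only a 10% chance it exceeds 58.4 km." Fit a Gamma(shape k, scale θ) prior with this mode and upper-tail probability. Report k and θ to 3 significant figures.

k ≈ 7.76, θ ≈ 5.09

Gamma(k,θ) with k>1 has mode (k−1)θ, so θ = 34.4/(k−1).
Need P(X < 58.4) = 0.9 with θ tied to k this way. Start at k = 2, θ = 34.4: P(X<58.4) ≈ 0.506.
Too low — raise k to concentrate. Iterating converges to k ≈ 7.76.
Then θ = 34.4/(7.76−1) ≈ 5.09.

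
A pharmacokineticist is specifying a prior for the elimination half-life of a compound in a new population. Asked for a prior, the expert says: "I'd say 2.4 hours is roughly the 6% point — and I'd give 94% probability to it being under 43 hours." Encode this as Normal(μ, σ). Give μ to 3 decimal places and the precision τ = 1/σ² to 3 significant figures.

μ = 22.700, τ = 0.00587

The p-quantile of Normal(μ,σ) is μ + z_p·σ, with z_{0.06} = -1.555 and z_{0.94} = 1.555.
Eliminate σ: μ = (z₂·x₁ − z₁·x₂)/(z₂ − z₁) = (1.555·2.4 − (-1.555)·43)/3.11 = 22.700.
Then σ = (x₂ − x₁)/(z₂ − z₁) = (43 − 2.4)/3.11 = 13.057.
Precision τ = 1/σ² = 1/13.06² = 0.00587.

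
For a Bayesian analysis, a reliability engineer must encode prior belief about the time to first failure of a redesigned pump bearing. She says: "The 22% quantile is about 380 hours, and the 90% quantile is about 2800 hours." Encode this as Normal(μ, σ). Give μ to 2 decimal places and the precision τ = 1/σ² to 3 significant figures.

μ = 1289.90, τ = 7.2e-07

The p-quantile of Normal(μ,σ) is μ + z_p·σ, with z_{0.22} = -0.7722 and z_{0.9} = 1.282.
Eliminate σ: μ = (z₂·x₁ − z₁·x₂)/(z₂ − z₁) = (1.282·380 − (-0.7722)·2800)/2.054 = 1289.90.
Then σ = (x₂ − x₁)/(z₂ − z₁) = (2800 − 380)/2.054 = 1178.34.
Precision τ = 1/σ² = 1/1178² = 7.2e-07.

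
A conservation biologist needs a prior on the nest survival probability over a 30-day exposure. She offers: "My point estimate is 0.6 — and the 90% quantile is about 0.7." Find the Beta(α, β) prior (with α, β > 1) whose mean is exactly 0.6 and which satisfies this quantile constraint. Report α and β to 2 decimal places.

With mean 0.6 fixed, write α = 0.6s, β = 0.4s where s = α+β.
Need P(θ < 0.7) = 0.9 under Beta(0.6s, 0.4s). Normal approximation: (q−m)/√(m(1−m)/s) ≈ z_{0.9} = 1.28, so s ≈ 0.6·0.4·(1.28)²/(0.7−0.6)² = 39.4.
At s = 39.4: P(θ<0.7) ≈ 0.904. Adjusting to match 0.9 gives s ≈ 38.13.
So α = 0.6·38.13 ≈ 22.88, β = 0.4·38.13 ≈ 15.25.

α ≈ 22.88, β ≈ 15.25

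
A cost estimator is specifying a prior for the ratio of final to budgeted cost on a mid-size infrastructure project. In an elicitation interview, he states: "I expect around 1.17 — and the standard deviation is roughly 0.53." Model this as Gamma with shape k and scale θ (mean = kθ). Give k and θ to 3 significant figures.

k ≈ 4.87, θ ≈ 0.24

For Gamma(k, scale θ): mean = kθ, variance = kθ², so CV = 1/√k.
CV = SD/mean = 0.53/1.17 = 0.453, hence k = 1/CV² = 4.87.
Then θ = mean/k = 1.17/4.87 = 0.24.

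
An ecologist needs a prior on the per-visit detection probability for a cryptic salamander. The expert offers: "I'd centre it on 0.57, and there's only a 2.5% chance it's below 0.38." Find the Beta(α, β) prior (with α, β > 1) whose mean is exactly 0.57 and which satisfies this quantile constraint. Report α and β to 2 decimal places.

α ≈ 14.85, β ≈ 11.20

With mean 0.57 fixed, write α = 0.57s, β = 0.43s where s = α+β.
Need P(θ < 0.38) = 0.025 under Beta(0.57s, 0.43s). Normal approximation: (q−m)/√(m(1−m)/s) ≈ z_{0.025} = -1.96, so s ≈ 0.57·0.43·(-1.96)²/(0.38−0.57)² = 26.1.
At s = 26.1: P(θ<0.38) ≈ 0.025. Adjusting to match 0.025 gives s ≈ 26.04.
So α = 0.57·26.04 ≈ 14.85, β = 0.43·26.04 ≈ 11.20.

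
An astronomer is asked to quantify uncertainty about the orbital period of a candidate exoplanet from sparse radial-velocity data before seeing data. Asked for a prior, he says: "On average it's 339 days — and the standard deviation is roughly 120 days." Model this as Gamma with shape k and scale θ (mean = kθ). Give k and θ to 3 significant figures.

For Gamma(k, scale θ): mean = kθ, variance = kθ², so CV = 1/√k.
CV = SD/mean = 120/339 = 0.354, hence k = 1/CV² = 7.98.
Then θ = mean/k = 339/7.98 = 42.5.

k ≈ 7.98, θ ≈ 42.5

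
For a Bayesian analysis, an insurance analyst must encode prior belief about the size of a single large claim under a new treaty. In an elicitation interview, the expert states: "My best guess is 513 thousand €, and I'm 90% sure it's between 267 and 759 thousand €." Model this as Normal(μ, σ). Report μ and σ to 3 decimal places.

μ = 513.000, σ = 149.557

A symmetric 90% interval runs μ ± z·σ with z = 1.645.
Half-width = 246, so σ = 246/1.645 = 149.557.
μ is the stated best guess, 513.000.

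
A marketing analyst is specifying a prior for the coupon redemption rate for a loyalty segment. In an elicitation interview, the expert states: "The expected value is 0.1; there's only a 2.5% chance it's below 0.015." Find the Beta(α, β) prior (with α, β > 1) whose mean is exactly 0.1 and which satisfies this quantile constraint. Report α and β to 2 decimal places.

With mean 0.1 fixed, write α = 0.1s, β = 0.9s where s = α+β.
Need P(θ < 0.015) = 0.025 under Beta(0.1s, 0.9s). Normal approximation: (q−m)/√(m(1−m)/s) ≈ z_{0.025} = -1.96, so s ≈ 0.1·0.9·(-1.96)²/(0.015−0.1)² = 47.9.
At s = 47.9: P(θ<0.015) ≈ 0.001. Adjusting to match 0.025 gives s ≈ 22.04.
So α = 0.1·22.04 ≈ 2.20, β = 0.9·22.04 ≈ 19.83.

α ≈ 2.20, β ≈ 19.83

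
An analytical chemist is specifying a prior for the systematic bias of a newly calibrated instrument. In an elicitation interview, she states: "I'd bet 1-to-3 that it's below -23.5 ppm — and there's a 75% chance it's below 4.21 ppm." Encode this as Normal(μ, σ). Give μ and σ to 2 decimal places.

μ = -9.64, σ = 20.54

For Normal(μ,σ), the p-quantile is μ + z_p·σ. Here z_{0.25} = -0.6745, z_{0.75} = 0.6745.
So -23.5 = μ − 0.6745σ and 4.21 = μ + 0.6745σ.
Subtracting: σ = (4.21 − -23.5)/(0.6745 − (-0.6745)) = 20.54.
Then μ = -23.5 − (-0.6745)·20.54 = -9.64.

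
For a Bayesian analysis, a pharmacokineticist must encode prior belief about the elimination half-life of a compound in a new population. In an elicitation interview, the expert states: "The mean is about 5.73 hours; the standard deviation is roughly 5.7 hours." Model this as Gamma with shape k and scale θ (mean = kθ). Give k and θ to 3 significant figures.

For Gamma(k, scale θ): mean = kθ, variance = kθ², so CV = 1/√k.
CV = SD/mean = 5.7/5.73 = 0.9948, hence k = 1/CV² = 1.01.
Then θ = mean/k = 5.73/1.01 = 5.67.

k ≈ 1.01, θ ≈ 5.67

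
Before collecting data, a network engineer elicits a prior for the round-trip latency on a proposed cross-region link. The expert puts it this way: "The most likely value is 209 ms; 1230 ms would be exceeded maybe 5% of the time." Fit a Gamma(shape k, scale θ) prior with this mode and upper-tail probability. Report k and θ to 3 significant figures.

Gamma(k,θ) with k>1 has mode (k−1)θ, so θ = 209/(k−1).
Need P(X < 1230) = 0.95 with θ tied to k this way. Start at k = 2, θ = 209: P(X<1230) ≈ 0.981.
Too high — lower k to spread out. Iterating converges to k ≈ 1.73.
Then θ = 209/(1.73−1) ≈ 286.

k ≈ 1.73, θ ≈ 286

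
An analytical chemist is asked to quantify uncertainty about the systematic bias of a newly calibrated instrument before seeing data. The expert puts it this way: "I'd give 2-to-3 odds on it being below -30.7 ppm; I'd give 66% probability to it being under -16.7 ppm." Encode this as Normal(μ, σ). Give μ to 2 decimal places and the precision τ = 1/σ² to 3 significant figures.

The p-quantile of Normal(μ,σ) is μ + z_p·σ, with z_{0.4} = -0.2533 and z_{0.66} = 0.4125.
Eliminate σ: μ = (z₂·x₁ − z₁·x₂)/(z₂ − z₁) = (0.4125·-30.7 − (-0.2533)·-16.7)/0.6658 = -25.37.
Then σ = (x₂ − x₁)/(z₂ − z₁) = (-16.7 − -30.7)/0.6658 = 21.03.
Precision τ = 1/σ² = 1/21.03² = 0.00226.

μ = -25.37, τ = 0.00226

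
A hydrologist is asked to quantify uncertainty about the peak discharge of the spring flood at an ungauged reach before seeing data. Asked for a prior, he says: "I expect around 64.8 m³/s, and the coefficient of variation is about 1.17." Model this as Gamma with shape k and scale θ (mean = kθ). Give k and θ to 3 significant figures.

k ≈ 0.731, θ ≈ 88.7

For Gamma(k, scale θ): mean = kθ, variance = kθ², so CV = 1/√k.
CV = 1.17, hence k = 1/CV² = 0.731.
Then θ = mean/k = 64.8/0.731 = 88.7.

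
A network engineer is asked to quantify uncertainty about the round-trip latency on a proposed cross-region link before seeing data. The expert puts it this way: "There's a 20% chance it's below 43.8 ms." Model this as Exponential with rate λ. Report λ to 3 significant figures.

P(T < 43.8) = 1 − e^(−λ·43.8) = 0.2, so λ = −ln(1−0.2)/43.8 = −ln(0.8)/43.8 = 0.00509.

λ ≈ 0.00509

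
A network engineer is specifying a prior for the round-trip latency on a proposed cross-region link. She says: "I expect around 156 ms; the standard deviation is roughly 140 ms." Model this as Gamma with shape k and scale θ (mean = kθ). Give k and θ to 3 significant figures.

k ≈ 1.24, θ ≈ 126

For Gamma(k, scale θ): mean = kθ, variance = kθ², so CV = 1/√k.
CV = SD/mean = 140/156 = 0.8974, hence k = 1/CV² = 1.24.
Then θ = mean/k = 156/1.24 = 126.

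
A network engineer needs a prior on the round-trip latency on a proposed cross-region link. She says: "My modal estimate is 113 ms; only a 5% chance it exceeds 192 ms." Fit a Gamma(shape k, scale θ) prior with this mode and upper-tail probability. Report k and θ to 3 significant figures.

k ≈ 10.9, θ ≈ 11.4

Gamma(k,θ) with k>1 has mode (k−1)θ, so θ = 113/(k−1).
Need P(X < 192) = 0.95 with θ tied to k this way. Start at k = 2, θ = 113: P(X<192) ≈ 0.506.
Too low — raise k to concentrate. Iterating converges to k ≈ 10.9.
Then θ = 113/(10.9−1) ≈ 11.4.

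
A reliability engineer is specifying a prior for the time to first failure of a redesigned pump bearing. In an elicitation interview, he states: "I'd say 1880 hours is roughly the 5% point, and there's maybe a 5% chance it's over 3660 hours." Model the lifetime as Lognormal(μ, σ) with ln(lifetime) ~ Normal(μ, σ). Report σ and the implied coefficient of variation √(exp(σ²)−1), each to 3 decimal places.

σ ≈ 0.203, CV ≈ 0.205

If T ~ Lognormal(μ,σ) then ln T ~ Normal(μ,σ), so the p-quantile of ln T is μ + z_p·σ.
ln(1880) = 7.539 and ln(3660) = 8.205; z_{0.05} = -1.645, z_{0.95} = 1.645.
σ = (8.205 − 7.539)/(1.645 − (-1.645)) = 0.203.
μ = 7.539 − (-1.645)·0.203 = 7.872.
CV = √(exp(σ²)−1) = √(exp(0.0410)−1) = 0.205.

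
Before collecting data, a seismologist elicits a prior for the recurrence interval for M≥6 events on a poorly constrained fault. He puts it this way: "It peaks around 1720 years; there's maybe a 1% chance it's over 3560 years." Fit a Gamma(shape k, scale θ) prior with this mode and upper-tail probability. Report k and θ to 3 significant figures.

k ≈ 10.2, θ ≈ 187

Gamma(k,θ) with k>1 has mode (k−1)θ, so θ = 1720/(k−1).
Need P(X < 3560) = 0.99 with θ tied to k this way. Start at k = 2, θ = 1720: P(X<3560) ≈ 0.613.
Too low — raise k to concentrate. Iterating converges to k ≈ 10.2.
Then θ = 1720/(10.2−1) ≈ 187.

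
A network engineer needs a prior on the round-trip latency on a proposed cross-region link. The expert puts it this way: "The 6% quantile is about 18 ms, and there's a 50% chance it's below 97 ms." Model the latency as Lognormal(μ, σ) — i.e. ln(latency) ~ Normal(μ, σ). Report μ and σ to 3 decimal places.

μ ≈ 4.575, σ ≈ 1.083

If T ~ Lognormal(μ,σ) then ln T ~ Normal(μ,σ), so the p-quantile of ln T is μ + z_p·σ.
ln(18) = 2.89 and ln(97) = 4.575; z_{0.06} = -1.555, z_{0.5} = 0.
σ = (4.575 − 2.89)/(0 − (-1.555)) = 1.083.
μ = 2.89 − (-1.555)·1.083 = 4.575.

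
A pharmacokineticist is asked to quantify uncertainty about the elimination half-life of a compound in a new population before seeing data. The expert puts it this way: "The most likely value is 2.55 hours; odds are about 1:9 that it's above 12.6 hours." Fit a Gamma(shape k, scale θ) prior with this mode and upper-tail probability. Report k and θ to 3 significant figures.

Gamma(k,θ) with k>1 has mode (k−1)θ, so θ = 2.55/(k−1).
Need P(X < 12.6) = 0.9 with θ tied to k this way. Start at k = 2, θ = 2.55: P(X<12.6) ≈ 0.958.
Too high — lower k to spread out. Iterating converges to k ≈ 1.69.
Then θ = 2.55/(1.69−1) ≈ 3.68.

k ≈ 1.69, θ ≈ 3.68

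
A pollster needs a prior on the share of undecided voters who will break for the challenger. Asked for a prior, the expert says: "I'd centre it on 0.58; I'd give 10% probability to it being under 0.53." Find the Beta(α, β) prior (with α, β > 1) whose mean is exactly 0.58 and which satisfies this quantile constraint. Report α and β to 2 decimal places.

With mean 0.58 fixed, write α = 0.58s, β = 0.42s where s = α+β.
Need P(θ < 0.53) = 0.1 under Beta(0.58s, 0.42s). Normal approximation: (q−m)/√(m(1−m)/s) ≈ z_{0.1} = -1.28, so s ≈ 0.58·0.42·(-1.28)²/(0.53−0.58)² = 160.0.
At s = 160.0: P(θ<0.53) ≈ 0.101. Adjusting to match 0.1 gives s ≈ 161.06.
So α = 0.58·161.06 ≈ 93.42, β = 0.42·161.06 ≈ 67.65.

α ≈ 93.42, β ≈ 67.65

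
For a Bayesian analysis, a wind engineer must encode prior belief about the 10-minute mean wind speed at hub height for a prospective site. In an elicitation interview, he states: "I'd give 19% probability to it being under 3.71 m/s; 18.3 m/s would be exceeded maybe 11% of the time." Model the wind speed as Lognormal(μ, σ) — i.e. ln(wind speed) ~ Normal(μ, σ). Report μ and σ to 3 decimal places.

If T ~ Lognormal(μ,σ) then ln T ~ Normal(μ,σ), so the p-quantile of ln T is μ + z_p·σ.
ln(3.71) = 1.311 and ln(18.3) = 2.907; z_{0.19} = -0.8779, z_{0.89} = 1.227.
σ = (2.907 − 1.311)/(1.227 − (-0.8779)) = 0.758.
μ = 1.311 − (-0.8779)·0.758 = 1.977.

μ ≈ 1.977, σ ≈ 0.758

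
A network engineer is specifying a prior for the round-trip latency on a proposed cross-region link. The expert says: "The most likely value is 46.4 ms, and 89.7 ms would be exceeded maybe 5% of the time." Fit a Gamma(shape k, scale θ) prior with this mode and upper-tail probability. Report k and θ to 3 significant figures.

k ≈ 7.39, θ ≈ 7.26

Gamma(k,θ) with k>1 has mode (k−1)θ, so θ = 46.4/(k−1).
Need P(X < 89.7) = 0.95 with θ tied to k this way. Start at k = 2, θ = 46.4: P(X<89.7) ≈ 0.576.
Too low — raise k to concentrate. Iterating converges to k ≈ 7.39.
Then θ = 46.4/(7.39−1) ≈ 7.26.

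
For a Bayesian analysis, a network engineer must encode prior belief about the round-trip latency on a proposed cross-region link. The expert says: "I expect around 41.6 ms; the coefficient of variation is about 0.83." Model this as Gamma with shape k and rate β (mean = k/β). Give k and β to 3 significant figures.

For Gamma(k, rate β): mean = k/β, variance = k/β², so CV = 1/√k.
CV = 0.83, hence k = 1/CV² = 1.45.
Then β = k/mean = 1.45/41.6 = 0.0349.

k ≈ 1.45, β ≈ 0.0349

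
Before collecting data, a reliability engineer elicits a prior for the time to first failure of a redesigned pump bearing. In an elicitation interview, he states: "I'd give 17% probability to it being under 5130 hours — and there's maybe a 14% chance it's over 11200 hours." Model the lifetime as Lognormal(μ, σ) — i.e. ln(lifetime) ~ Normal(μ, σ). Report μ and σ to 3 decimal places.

μ ≈ 8.909, σ ≈ 0.384

If T ~ Lognormal(μ,σ) then ln T ~ Normal(μ,σ), so the p-quantile of ln T is μ + z_p·σ.
ln(5130) = 8.543 and ln(11200) = 9.324; z_{0.17} = -0.9542, z_{0.86} = 1.08.
σ = (9.324 − 8.543)/(1.08 − (-0.9542)) = 0.384.
μ = 8.543 − (-0.9542)·0.384 = 8.909.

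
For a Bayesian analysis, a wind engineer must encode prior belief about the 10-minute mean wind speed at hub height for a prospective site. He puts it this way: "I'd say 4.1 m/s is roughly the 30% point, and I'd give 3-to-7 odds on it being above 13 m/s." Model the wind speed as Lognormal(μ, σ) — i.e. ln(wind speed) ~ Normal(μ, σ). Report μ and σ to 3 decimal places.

If T ~ Lognormal(μ,σ) then ln T ~ Normal(μ,σ), so the p-quantile of ln T is μ + z_p·σ.
ln(4.1) = 1.411 and ln(13) = 2.565; z_{0.3} = -0.5244, z_{0.7} = 0.5244.
σ = (2.565 − 1.411)/(0.5244 − (-0.5244)) = 1.100.
μ = 1.411 − (-0.5244)·1.100 = 1.988.

μ ≈ 1.988, σ ≈ 1.100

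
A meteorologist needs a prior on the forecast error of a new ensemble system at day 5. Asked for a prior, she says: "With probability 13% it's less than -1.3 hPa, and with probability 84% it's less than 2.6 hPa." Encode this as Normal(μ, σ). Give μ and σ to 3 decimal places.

μ = 0.771, σ = 1.839

The p-quantile of Normal(μ,σ) is μ + z_p·σ, with z_{0.13} = -1.126 and z_{0.84} = 0.9945.
Eliminate σ: μ = (z₂·x₁ − z₁·x₂)/(z₂ − z₁) = (0.9945·-1.3 − (-1.126)·2.6)/2.121 = 0.771.
Then σ = (x₂ − x₁)/(z₂ − z₁) = (2.6 − -1.3)/2.121 = 1.839.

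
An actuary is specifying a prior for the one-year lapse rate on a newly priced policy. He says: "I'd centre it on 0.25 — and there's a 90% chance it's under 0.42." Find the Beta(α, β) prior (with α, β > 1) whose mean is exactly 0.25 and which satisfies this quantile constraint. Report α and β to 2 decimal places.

With mean 0.25 fixed, write α = 0.25s, β = 0.75s where s = α+β.
Need P(θ < 0.42) = 0.9 under Beta(0.25s, 0.75s). Normal approximation: (q−m)/√(m(1−m)/s) ≈ z_{0.9} = 1.28, so s ≈ 0.25·0.75·(1.28)²/(0.42−0.25)² = 10.7.
At s = 10.7: P(θ<0.42) ≈ 0.894. Adjusting to match 0.9 gives s ≈ 11.33.
So α = 0.25·11.33 ≈ 2.83, β = 0.75·11.33 ≈ 8.50.

α ≈ 2.83, β ≈ 8.50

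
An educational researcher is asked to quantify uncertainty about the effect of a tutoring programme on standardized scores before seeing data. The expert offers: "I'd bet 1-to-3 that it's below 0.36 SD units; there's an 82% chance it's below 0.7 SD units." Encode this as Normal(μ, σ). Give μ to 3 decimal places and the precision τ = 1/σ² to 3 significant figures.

The p-quantile of Normal(μ,σ) is μ + z_p·σ, with z_{0.25} = -0.6745 and z_{0.82} = 0.9154.
Eliminate σ: μ = (z₂·x₁ − z₁·x₂)/(z₂ − z₁) = (0.9154·0.36 − (-0.6745)·0.7)/1.59 = 0.504.
Then σ = (x₂ − x₁)/(z₂ − z₁) = (0.7 − 0.36)/1.59 = 0.214.
Precision τ = 1/σ² = 1/0.2139² = 21.9.

μ = 0.504, τ = 21.9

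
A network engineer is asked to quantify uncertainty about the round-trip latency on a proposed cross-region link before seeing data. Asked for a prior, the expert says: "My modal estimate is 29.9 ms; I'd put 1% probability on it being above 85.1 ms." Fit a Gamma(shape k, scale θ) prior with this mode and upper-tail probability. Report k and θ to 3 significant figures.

k ≈ 5.17, θ ≈ 7.18

Gamma(k,θ) with k>1 has mode (k−1)θ, so θ = 29.9/(k−1).
Need P(X < 85.1) = 0.99 with θ tied to k this way. Start at k = 2, θ = 29.9: P(X<85.1) ≈ 0.777.
Too low — raise k to concentrate. Iterating converges to k ≈ 5.17.
Then θ = 29.9/(5.17−1) ≈ 7.18.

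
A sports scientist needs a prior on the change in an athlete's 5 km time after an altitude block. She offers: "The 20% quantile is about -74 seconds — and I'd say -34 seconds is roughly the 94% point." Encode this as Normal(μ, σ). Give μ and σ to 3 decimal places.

The p-quantile of Normal(μ,σ) is μ + z_p·σ, with z_{0.2} = -0.8416 and z_{0.94} = 1.555.
Eliminate σ: μ = (z₂·x₁ − z₁·x₂)/(z₂ − z₁) = (1.555·-74 − (-0.8416)·-34)/2.396 = -59.952.
Then σ = (x₂ − x₁)/(z₂ − z₁) = (-34 − -74)/2.396 = 16.692.

μ = -59.952, σ = 16.692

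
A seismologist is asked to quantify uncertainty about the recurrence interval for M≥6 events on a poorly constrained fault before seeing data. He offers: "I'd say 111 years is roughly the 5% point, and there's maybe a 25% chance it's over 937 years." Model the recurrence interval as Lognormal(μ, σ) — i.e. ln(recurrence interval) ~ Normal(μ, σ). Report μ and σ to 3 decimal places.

If T ~ Lognormal(μ,σ) then ln T ~ Normal(μ,σ), so the p-quantile of ln T is μ + z_p·σ.
ln(111) = 4.71 and ln(937) = 6.843; z_{0.05} = -1.645, z_{0.75} = 0.6745.
σ = (6.843 − 4.71)/(0.6745 − (-1.645)) = 0.920.
μ = 4.71 − (-1.645)·0.920 = 6.222.

μ ≈ 6.222, σ ≈ 0.920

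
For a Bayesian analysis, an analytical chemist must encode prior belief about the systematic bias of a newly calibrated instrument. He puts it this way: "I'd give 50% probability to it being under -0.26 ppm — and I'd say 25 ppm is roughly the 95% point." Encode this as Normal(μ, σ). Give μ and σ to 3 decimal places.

μ = -0.260, σ = 15.357

The p-quantile of Normal(μ,σ) is μ + z_p·σ, with z_{0.5} = 0 and z_{0.95} = 1.645.
Eliminate σ: μ = (z₂·x₁ − z₁·x₂)/(z₂ − z₁) = (1.645·-0.26 − (0)·25)/1.645 = -0.260.
Then σ = (x₂ − x₁)/(z₂ − z₁) = (25 − -0.26)/1.645 = 15.357.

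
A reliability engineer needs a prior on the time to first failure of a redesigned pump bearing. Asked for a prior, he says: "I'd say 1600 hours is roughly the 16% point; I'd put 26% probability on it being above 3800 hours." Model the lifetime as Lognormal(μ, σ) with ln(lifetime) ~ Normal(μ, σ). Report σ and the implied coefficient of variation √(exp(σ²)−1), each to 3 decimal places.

σ ≈ 0.528, CV ≈ 0.567

If T ~ Lognormal(μ,σ) then ln T ~ Normal(μ,σ), so the p-quantile of ln T is μ + z_p·σ.
ln(1600) = 7.378 and ln(3800) = 8.243; z_{0.16} = -0.9945, z_{0.74} = 0.6433.
σ = (8.243 − 7.378)/(0.6433 − (-0.9945)) = 0.528.
μ = 7.378 − (-0.9945)·0.528 = 7.903.
CV = √(exp(σ²)−1) = √(exp(0.2789)−1) = 0.567.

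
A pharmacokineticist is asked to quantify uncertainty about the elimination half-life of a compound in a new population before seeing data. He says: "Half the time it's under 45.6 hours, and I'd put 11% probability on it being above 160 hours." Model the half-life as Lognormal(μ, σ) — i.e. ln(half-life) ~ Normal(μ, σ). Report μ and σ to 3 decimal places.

μ ≈ 3.820, σ ≈ 1.023

If T ~ Lognormal(μ,σ) then ln T ~ Normal(μ,σ), so the p-quantile of ln T is μ + z_p·σ.
ln(45.6) = 3.82 and ln(160) = 5.075; z_{0.5} = 0, z_{0.89} = 1.227.
σ = (5.075 − 3.82)/(1.227 − (0)) = 1.023.
μ = 3.82 − (0)·1.023 = 3.820.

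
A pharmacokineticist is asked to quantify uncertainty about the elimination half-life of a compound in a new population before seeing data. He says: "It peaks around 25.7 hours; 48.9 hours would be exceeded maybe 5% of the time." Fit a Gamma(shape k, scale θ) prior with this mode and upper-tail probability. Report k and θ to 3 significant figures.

k ≈ 7.72, θ ≈ 3.83

Gamma(k,θ) with k>1 has mode (k−1)θ, so θ = 25.7/(k−1).
Need P(X < 48.9) = 0.95 with θ tied to k this way. Start at k = 2, θ = 25.7: P(X<48.9) ≈ 0.567.
Too low — raise k to concentrate. Iterating converges to k ≈ 7.72.
Then θ = 25.7/(7.72−1) ≈ 3.83.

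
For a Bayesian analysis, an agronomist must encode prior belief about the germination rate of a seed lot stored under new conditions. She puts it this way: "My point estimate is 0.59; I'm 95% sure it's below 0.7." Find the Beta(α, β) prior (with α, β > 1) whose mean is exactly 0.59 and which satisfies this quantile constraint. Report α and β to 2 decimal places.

With mean 0.59 fixed, write α = 0.59s, β = 0.41s where s = α+β.
Need P(θ < 0.7) = 0.95 under Beta(0.59s, 0.41s). Normal approximation: (q−m)/√(m(1−m)/s) ≈ z_{0.95} = 1.64, so s ≈ 0.59·0.41·(1.64)²/(0.7−0.59)² = 54.1.
At s = 54.1: P(θ<0.7) ≈ 0.955. Adjusting to match 0.95 gives s ≈ 51.26.
So α = 0.59·51.26 ≈ 30.24, β = 0.41·51.26 ≈ 21.02.

α ≈ 30.24, β ≈ 21.02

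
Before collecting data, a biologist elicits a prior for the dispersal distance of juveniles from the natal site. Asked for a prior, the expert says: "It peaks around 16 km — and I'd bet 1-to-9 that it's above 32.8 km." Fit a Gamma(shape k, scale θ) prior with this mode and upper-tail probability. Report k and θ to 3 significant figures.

k ≈ 4.72, θ ≈ 4.3

Gamma(k,θ) with k>1 has mode (k−1)θ, so θ = 16/(k−1).
Need P(X < 32.8) = 0.9 with θ tied to k this way. Start at k = 2, θ = 16: P(X<32.8) ≈ 0.607.
Too low — raise k to concentrate. Iterating converges to k ≈ 4.72.
Then θ = 16/(4.72−1) ≈ 4.3.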